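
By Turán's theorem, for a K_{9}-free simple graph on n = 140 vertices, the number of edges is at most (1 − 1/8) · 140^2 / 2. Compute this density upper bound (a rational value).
Turán density bound = (7/8) · 140^2/2 = 8575

Turán's theorem: ex(n, K_{r+1}) is achieved by the complete r-partite Turán graph T(n, r) with parts as balanced as possible, and is at most (1 − 1/r) · n^2/2. For r = 8, n = 140: the density bound is (7/8) · 19600/2 = 8575. The integer-valued extremum is e(T(140, 8)) = 8574, which is strictly less than the density bound 8575 since 8 ∤ 140 (the parts of T(140, 8) cannot all be equal).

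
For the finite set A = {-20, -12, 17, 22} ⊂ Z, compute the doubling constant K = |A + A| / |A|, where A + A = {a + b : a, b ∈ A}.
K = |A + A| / |A| = 10/4 = 5/2

Enumerate A + A = {a + b : a, b ∈ A}. With |A| = 4, there are |A|^2 = 16 ordered sum pairs; collecting distinct values, A + A = {-40, -32, -24, -3, 2, 5, 10, 34, 39, 44}, so |A + A| = 10. Thus K = 10/4 = 5/2. For comparison, the minimum possible |A + A| over all 4-element sets is 2·4 − 1 = 7 (so min K = 7/4), attained only by arithmetic progressions.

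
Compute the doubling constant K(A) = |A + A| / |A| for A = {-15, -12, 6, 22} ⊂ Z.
K = |A + A| / |A| = 10/4 = 5/2

Enumerate A + A = {a + b : a, b ∈ A}. With |A| = 4, there are |A|^2 = 16 ordered sum pairs; collecting distinct values, A + A = {-30, -27, -24, -9, -6, 7, 10, 12, 28, 44}, so |A + A| = 10. Thus K = 10/4 = 5/2. For comparison, the minimum possible |A + A| over all 4-element sets is 2·4 − 1 = 7 (so min K = 7/4), attained only by arithmetic progressions.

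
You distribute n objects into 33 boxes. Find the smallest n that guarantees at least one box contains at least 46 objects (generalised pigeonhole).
n = (46 − 1)·33 + 1 = 1486

By the generalised pigeonhole principle, to guarantee some box contains ≥ r objects we need more than (r − 1) · k objects total. Threshold: n = (r − 1) · k + 1. With r = 46 and k = 33: n = 45 · 33 + 1 = 1485 + 1 = 1486. For n = 1485 = 45 · 33, we can put exactly 45 objects in every box, avoiding 46 in any single one — so 1486 is tight.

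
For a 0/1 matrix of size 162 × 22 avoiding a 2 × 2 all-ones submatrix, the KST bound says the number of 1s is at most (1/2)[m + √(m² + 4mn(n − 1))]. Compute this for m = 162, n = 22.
z(162, 22; 2, 2) ≤ (1/2)[162 + √(162² + 4·162·22·21)] = (1/2)[162 + √325620] = 366.3156

Kővári–Sós–Turán: let r_1, ..., r_162 be the row sums and z = Σ r_i the total number of 1s. Each pair of columns can share at most one row with both entries 1 (else a 2×2 all-ones block appears), so Σ_i C(r_i, 2) ≤ C(22, 2) = 231. By convexity Σ_i C(r_i, 2) ≥ 162·C(z/162, 2) = z(z − 162)/(2·162), giving z² − 162z − 162·22·21 ≤ 0 and hence z ≤ (1/2)[162 + √(26244 + 4·74844)] = (1/2)[162 + √325620] ≈ (1/2)(162 + 570.6312) = 366.3156.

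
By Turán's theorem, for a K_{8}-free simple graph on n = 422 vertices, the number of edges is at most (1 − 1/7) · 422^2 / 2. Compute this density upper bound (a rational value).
Turán density bound = (6/7) · 422^2/2 = 534252/7 ≈ 76321.7143

Turán's theorem: ex(n, K_{r+1}) is achieved by the complete r-partite Turán graph T(n, r) with parts as balanced as possible, and is at most (1 − 1/r) · n^2/2. For r = 7, n = 422: the density bound is (6/7) · 178084/2 = 534252/7 ≈ 76321.7143. The integer-valued extremum is e(T(422, 7)) = 76321, which is strictly less than the density bound 534252/7 since 7 ∤ 422 (the parts of T(422, 7) cannot all be equal).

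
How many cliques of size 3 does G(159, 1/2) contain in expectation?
E[# K_3] = C(159, 3) · (1/2)^C(3, 2) = 657359 / 2^3 = 82169.875

For each 3-subset S of vertices (there are C(159, 3) = 657359 such S), let X_S = 1 if S induces a K_3 (all C(3, 2) = 3 edges present). Then P(X_S = 1) = (1/2)^3 = 1/8. By linearity of expectation, E[# K_3] = C(159, 3) · (1/2)^3 = 657359 / 8 = 82169.875.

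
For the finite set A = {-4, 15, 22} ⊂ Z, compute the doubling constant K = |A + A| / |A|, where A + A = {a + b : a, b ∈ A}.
K = |A + A| / |A| = 6/3 = 2

Enumerate A + A = {a + b : a, b ∈ A}. With |A| = 3, there are |A|^2 = 9 ordered sum pairs; collecting distinct values, A + A = {-8, 11, 18, 30, 37, 44}, so |A + A| = 6. Thus K = 6/3 = 2. For comparison, the minimum possible |A + A| over all 3-element sets is 2·3 − 1 = 5 (so min K = 5/3), attained only by arithmetic progressions.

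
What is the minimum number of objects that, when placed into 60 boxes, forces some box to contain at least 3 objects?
n = (3 − 1)·60 + 1 = 121

By the generalised pigeonhole principle, to guarantee some box contains ≥ r objects we need more than (r − 1) · k objects total. Threshold: n = (r − 1) · k + 1. With r = 3 and k = 60: n = 2 · 60 + 1 = 120 + 1 = 121. For n = 120 = 2 · 60, we can put exactly 2 objects in every box, avoiding 3 in any single one — so 121 is tight.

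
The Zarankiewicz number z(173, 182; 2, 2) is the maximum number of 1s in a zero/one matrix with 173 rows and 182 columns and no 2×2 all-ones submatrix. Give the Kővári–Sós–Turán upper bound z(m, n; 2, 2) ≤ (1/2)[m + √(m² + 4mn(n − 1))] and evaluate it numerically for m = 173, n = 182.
z(173, 182; 2, 2) ≤ (1/2)[173 + √(173² + 4·173·182·181)] = (1/2)[173 + √22825793] = 2475.3173

Kővári–Sós–Turán: let r_1, ..., r_173 be the row sums and z = Σ r_i the total number of 1s. Each pair of columns can share at most one row with both entries 1 (else a 2×2 all-ones block appears), so Σ_i C(r_i, 2) ≤ C(182, 2) = 16471. By convexity Σ_i C(r_i, 2) ≥ 173·C(z/173, 2) = z(z − 173)/(2·173), giving z² − 173z − 173·182·181 ≤ 0 and hence z ≤ (1/2)[173 + √(29929 + 4·5698966)] = (1/2)[173 + √22825793] ≈ (1/2)(173 + 4777.6347) = 2475.3173.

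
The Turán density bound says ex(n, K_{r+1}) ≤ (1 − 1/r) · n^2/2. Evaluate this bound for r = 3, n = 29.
Turán density bound = (2/3) · 29^2/2 = 841/3 ≈ 280.3333

Turán's theorem: ex(n, K_{r+1}) is achieved by the complete r-partite Turán graph T(n, r) with parts as balanced as possible, and is at most (1 − 1/r) · n^2/2. For r = 3, n = 29: the density bound is (2/3) · 841/2 = 841/3 ≈ 280.3333. The integer-valued extremum is e(T(29, 3)) = 280, which is strictly less than the density bound 841/3 since 3 ∤ 29 (the parts of T(29, 3) cannot all be equal).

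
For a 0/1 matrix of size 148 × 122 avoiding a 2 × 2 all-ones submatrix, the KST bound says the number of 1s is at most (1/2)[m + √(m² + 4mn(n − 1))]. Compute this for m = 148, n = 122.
z(148, 122; 2, 2) ≤ (1/2)[148 + √(148² + 4·148·122·121)] = (1/2)[148 + √8761008] = 1553.95

Kővári–Sós–Turán: let r_1, ..., r_148 be the row sums and z = Σ r_i the total number of 1s. Each pair of columns can share at most one row with both entries 1 (else a 2×2 all-ones block appears), so Σ_i C(r_i, 2) ≤ C(122, 2) = 7381. By convexity Σ_i C(r_i, 2) ≥ 148·C(z/148, 2) = z(z − 148)/(2·148), giving z² − 148z − 148·122·121 ≤ 0 and hence z ≤ (1/2)[148 + √(21904 + 4·2184776)] = (1/2)[148 + √8761008] ≈ (1/2)(148 + 2959.9) = 1553.95.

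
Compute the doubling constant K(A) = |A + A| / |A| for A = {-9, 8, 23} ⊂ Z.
K = |A + A| / |A| = 6/3 = 2

Enumerate A + A = {a + b : a, b ∈ A}. With |A| = 3, there are |A|^2 = 9 ordered sum pairs; collecting distinct values, A + A = {-18, -1, 14, 16, 31, 46}, so |A + A| = 6. Thus K = 6/3 = 2. For comparison, the minimum possible |A + A| over all 3-element sets is 2·3 − 1 = 5 (so min K = 5/3), attained only by arithmetic progressions.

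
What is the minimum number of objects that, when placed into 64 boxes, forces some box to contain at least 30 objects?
n = (30 − 1)·64 + 1 = 1857

By the generalised pigeonhole principle, to guarantee some box contains ≥ r objects we need more than (r − 1) · k objects total. Threshold: n = (r − 1) · k + 1. With r = 30 and k = 64: n = 29 · 64 + 1 = 1856 + 1 = 1857. For n = 1856 = 29 · 64, we can put exactly 29 objects in every box, avoiding 30 in any single one — so 1857 is tight.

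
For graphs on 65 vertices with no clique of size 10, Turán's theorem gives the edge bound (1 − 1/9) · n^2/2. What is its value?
Turán density bound = (8/9) · 65^2/2 = 16900/9 ≈ 1877.7778

Turán's theorem: ex(n, K_{r+1}) is achieved by the complete r-partite Turán graph T(n, r) with parts as balanced as possible, and is at most (1 − 1/r) · n^2/2. For r = 9, n = 65: the density bound is (8/9) · 4225/2 = 16900/9 ≈ 1877.7778. The integer-valued extremum is e(T(65, 9)) = 1877, which is strictly less than the density bound 16900/9 since 9 ∤ 65 (the parts of T(65, 9) cannot all be equal).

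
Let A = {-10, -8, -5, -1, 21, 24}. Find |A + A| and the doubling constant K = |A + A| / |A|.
K = |A + A| / |A| = 20/6 = 10/3

Enumerate A + A = {a + b : a, b ∈ A}. With |A| = 6, there are |A|^2 = 36 ordered sum pairs; collecting distinct values, A + A = {-20, -18, -16, -15, -13, -11, -10, -9, -6, -2, 11, 13, 14, 16, 19, 20, 23, 42, 45, 48}, so |A + A| = 20. Thus K = 20/6 = 10/3. For comparison, the minimum possible |A + A| over all 6-element sets is 2·6 − 1 = 11 (so min K = 11/6), attained only by arithmetic progressions.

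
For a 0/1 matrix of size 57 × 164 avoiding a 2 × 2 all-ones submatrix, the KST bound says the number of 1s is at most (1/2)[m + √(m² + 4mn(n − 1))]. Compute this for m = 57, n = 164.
z(57, 164; 2, 2) ≤ (1/2)[57 + √(57² + 4·57·164·163)] = (1/2)[57 + √6098145] = 1263.2211

Kővári–Sós–Turán: let r_1, ..., r_57 be the row sums and z = Σ r_i the total number of 1s. Each pair of columns can share at most one row with both entries 1 (else a 2×2 all-ones block appears), so Σ_i C(r_i, 2) ≤ C(164, 2) = 13366. By convexity Σ_i C(r_i, 2) ≥ 57·C(z/57, 2) = z(z − 57)/(2·57), giving z² − 57z − 57·164·163 ≤ 0 and hence z ≤ (1/2)[57 + √(3249 + 4·1523724)] = (1/2)[57 + √6098145] ≈ (1/2)(57 + 2469.4422) = 1263.2211.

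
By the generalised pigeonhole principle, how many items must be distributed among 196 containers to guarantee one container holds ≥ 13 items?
n = (13 − 1)·196 + 1 = 2353

By the generalised pigeonhole principle, to guarantee some box contains ≥ r objects we need more than (r − 1) · k objects total. Threshold: n = (r − 1) · k + 1. With r = 13 and k = 196: n = 12 · 196 + 1 = 2352 + 1 = 2353. For n = 2352 = 12 · 196, we can put exactly 12 objects in every box, avoiding 13 in any single one — so 2353 is tight.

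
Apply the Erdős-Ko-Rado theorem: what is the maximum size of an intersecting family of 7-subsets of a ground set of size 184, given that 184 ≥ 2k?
max |F| = C(183, 6) = 48019108683

Erdős-Ko-Rado (1961): when n ≥ 2k, max |F| = C(n−1, k−1). The bound is attained by the star {A : i ∈ A} for any fixed i ∈ [n]. Here C(184−1, 7−1) = C(183, 6) = 48019108683.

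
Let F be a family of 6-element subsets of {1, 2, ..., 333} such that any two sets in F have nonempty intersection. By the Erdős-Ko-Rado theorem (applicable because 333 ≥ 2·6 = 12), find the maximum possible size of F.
max |F| = C(332, 5) = 32611330136

The Erdős-Ko-Rado theorem states: for n ≥ 2k, an intersecting family of k-subsets of an n-element set has size at most C(n − 1, k − 1), with equality for 'star' families {A ⊆ [n] : |A| = k, i ∈ A} (fix an element i). For n = 333, k = 6: C(332, 5) = 32611330136.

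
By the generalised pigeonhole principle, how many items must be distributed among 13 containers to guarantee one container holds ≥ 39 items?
n = (39 − 1)·13 + 1 = 495

By the generalised pigeonhole principle, to guarantee some box contains ≥ r objects we need more than (r − 1) · k objects total. Threshold: n = (r − 1) · k + 1. With r = 39 and k = 13: n = 38 · 13 + 1 = 494 + 1 = 495. For n = 494 = 38 · 13, we can put exactly 38 objects in every box, avoiding 39 in any single one — so 495 is tight.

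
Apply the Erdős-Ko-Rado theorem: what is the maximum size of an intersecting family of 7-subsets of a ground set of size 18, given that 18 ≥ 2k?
max |F| = C(17, 6) = 12376

The Erdős-Ko-Rado theorem states: for n ≥ 2k, an intersecting family of k-subsets of an n-element set has size at most C(n − 1, k − 1), with equality for 'star' families {A ⊆ [n] : |A| = k, i ∈ A} (fix an element i). For n = 18, k = 7: C(17, 6) = 12376.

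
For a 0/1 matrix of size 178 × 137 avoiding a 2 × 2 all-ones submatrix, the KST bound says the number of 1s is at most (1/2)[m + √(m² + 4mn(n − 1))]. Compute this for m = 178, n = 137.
z(178, 137; 2, 2) ≤ (1/2)[178 + √(178² + 4·178·137·136)] = (1/2)[178 + √13297668] = 1912.2984

Kővári–Sós–Turán: let r_1, ..., r_178 be the row sums and z = Σ r_i the total number of 1s. Each pair of columns can share at most one row with both entries 1 (else a 2×2 all-ones block appears), so Σ_i C(r_i, 2) ≤ C(137, 2) = 9316. By convexity Σ_i C(r_i, 2) ≥ 178·C(z/178, 2) = z(z − 178)/(2·178), giving z² − 178z − 178·137·136 ≤ 0 and hence z ≤ (1/2)[178 + √(31684 + 4·3316496)] = (1/2)[178 + √13297668] ≈ (1/2)(178 + 3646.5968) = 1912.2984.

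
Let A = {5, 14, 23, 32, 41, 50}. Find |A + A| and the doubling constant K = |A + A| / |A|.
K = |A + A| / |A| = 11/6

Enumerate A + A = {a + b : a, b ∈ A}. With |A| = 6, there are |A|^2 = 36 ordered sum pairs; collecting distinct values, A + A = {10, 19, 28, 37, 46, 55, 64, 73, 82, 91, 100}, so |A + A| = 11. Thus K = 11/6. Here |A + A| = 2|A| − 1 = 11, the minimum possible — so K = 11/6 is minimal, which holds iff A is an arithmetic progression.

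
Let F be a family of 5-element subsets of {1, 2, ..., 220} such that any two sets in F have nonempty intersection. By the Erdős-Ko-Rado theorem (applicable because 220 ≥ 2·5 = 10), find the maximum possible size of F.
max |F| = C(219, 4) = 93240126

Erdős-Ko-Rado (1961): when n ≥ 2k, max |F| = C(n−1, k−1). The bound is attained by the star {A : i ∈ A} for any fixed i ∈ [n]. Here C(220−1, 5−1) = C(219, 4) = 93240126.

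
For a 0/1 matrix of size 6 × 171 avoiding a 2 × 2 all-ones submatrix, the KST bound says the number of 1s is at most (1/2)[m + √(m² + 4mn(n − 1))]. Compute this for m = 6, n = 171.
z(6, 171; 2, 2) ≤ (1/2)[6 + √(6² + 4·6·171·170)] = (1/2)[6 + √697716] = 420.647

Kővári–Sós–Turán: let r_1, ..., r_6 be the row sums and z = Σ r_i the total number of 1s. Each pair of columns can share at most one row with both entries 1 (else a 2×2 all-ones block appears), so Σ_i C(r_i, 2) ≤ C(171, 2) = 14535. By convexity Σ_i C(r_i, 2) ≥ 6·C(z/6, 2) = z(z − 6)/(2·6), giving z² − 6z − 6·171·170 ≤ 0 and hence z ≤ (1/2)[6 + √(36 + 4·174420)] = (1/2)[6 + √697716] ≈ (1/2)(6 + 835.294) = 420.647.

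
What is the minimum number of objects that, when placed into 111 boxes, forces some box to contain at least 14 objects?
n = (14 − 1)·111 + 1 = 1444

By the generalised pigeonhole principle, to guarantee some box contains ≥ r objects we need more than (r − 1) · k objects total. Threshold: n = (r − 1) · k + 1. With r = 14 and k = 111: n = 13 · 111 + 1 = 1443 + 1 = 1444. For n = 1443 = 13 · 111, we can put exactly 13 objects in every box, avoiding 14 in any single one — so 1444 is tight.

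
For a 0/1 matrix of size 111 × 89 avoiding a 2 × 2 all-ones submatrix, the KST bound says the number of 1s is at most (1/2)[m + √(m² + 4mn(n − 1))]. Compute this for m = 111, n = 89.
z(111, 89; 2, 2) ≤ (1/2)[111 + √(111² + 4·111·89·88)] = (1/2)[111 + √3489729] = 989.5408

Kővári–Sós–Turán: let r_1, ..., r_111 be the row sums and z = Σ r_i the total number of 1s. Each pair of columns can share at most one row with both entries 1 (else a 2×2 all-ones block appears), so Σ_i C(r_i, 2) ≤ C(89, 2) = 3916. By convexity Σ_i C(r_i, 2) ≥ 111·C(z/111, 2) = z(z − 111)/(2·111), giving z² − 111z − 111·89·88 ≤ 0 and hence z ≤ (1/2)[111 + √(12321 + 4·869352)] = (1/2)[111 + √3489729] ≈ (1/2)(111 + 1868.0816) = 989.5408.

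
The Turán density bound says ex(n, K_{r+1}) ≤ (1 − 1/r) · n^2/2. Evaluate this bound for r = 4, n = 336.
Turán density bound = (3/4) · 336^2/2 = 42336

Turán's theorem: ex(n, K_{r+1}) is achieved by the complete r-partite Turán graph T(n, r) with parts as balanced as possible, and is at most (1 − 1/r) · n^2/2. For r = 4, n = 336: the density bound is (3/4) · 112896/2 = 42336. Since 4 ∣ 336, the Turán graph T(336, 4) has parts of equal size 84, and its edge count e(T(336, 4)) = 42336 attains the density bound exactly.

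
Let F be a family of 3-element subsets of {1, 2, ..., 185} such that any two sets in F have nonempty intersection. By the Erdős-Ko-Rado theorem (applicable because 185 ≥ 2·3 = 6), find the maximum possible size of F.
max |F| = C(184, 2) = 16836

Erdős-Ko-Rado (1961): when n ≥ 2k, max |F| = C(n−1, k−1). The bound is attained by the star {A : i ∈ A} for any fixed i ∈ [n]. Here C(185−1, 3−1) = C(184, 2) = 16836.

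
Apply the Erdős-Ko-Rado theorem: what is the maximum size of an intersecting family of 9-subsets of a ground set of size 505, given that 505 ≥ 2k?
max |F| = C(504, 8) = 97650781326562275

Erdős-Ko-Rado (1961): when n ≥ 2k, max |F| = C(n−1, k−1). The bound is attained by the star {A : i ∈ A} for any fixed i ∈ [n]. Here C(505−1, 9−1) = C(504, 8) = 97650781326562275.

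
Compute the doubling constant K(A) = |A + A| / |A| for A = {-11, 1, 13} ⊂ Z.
K = |A + A| / |A| = 5/3

Enumerate A + A = {a + b : a, b ∈ A}. With |A| = 3, there are |A|^2 = 9 ordered sum pairs; collecting distinct values, A + A = {-22, -10, 2, 14, 26}, so |A + A| = 5. Thus K = 5/3. Here |A + A| = 2|A| − 1 = 5, the minimum possible — so K = 5/3 is minimal, which holds iff A is an arithmetic progression.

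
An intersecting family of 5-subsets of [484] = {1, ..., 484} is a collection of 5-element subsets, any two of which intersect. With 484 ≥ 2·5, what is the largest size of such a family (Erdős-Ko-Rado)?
max |F| = C(483, 4) = 2239593720

Erdős-Ko-Rado (1961): when n ≥ 2k, max |F| = C(n−1, k−1). The bound is attained by the star {A : i ∈ A} for any fixed i ∈ [n]. Here C(484−1, 5−1) = C(483, 4) = 2239593720.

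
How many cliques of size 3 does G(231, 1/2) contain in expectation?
E[# K_3] = C(231, 3) · (1/2)^C(3, 2) = 2027795 / 2^3 = 253474.375

For each 3-subset S of vertices (there are C(231, 3) = 2027795 such S), let X_S = 1 if S induces a K_3 (all C(3, 2) = 3 edges present). Then P(X_S = 1) = (1/2)^3 = 1/8. By linearity of expectation, E[# K_3] = C(231, 3) · (1/2)^3 = 2027795 / 8 = 253474.375.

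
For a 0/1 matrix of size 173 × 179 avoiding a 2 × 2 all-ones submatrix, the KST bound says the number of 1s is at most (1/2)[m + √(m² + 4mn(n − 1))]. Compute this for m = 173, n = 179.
z(173, 179; 2, 2) ≤ (1/2)[173 + √(173² + 4·173·179·178)] = (1/2)[173 + √22078433] = 2435.8847

Kővári–Sós–Turán: let r_1, ..., r_173 be the row sums and z = Σ r_i the total number of 1s. Each pair of columns can share at most one row with both entries 1 (else a 2×2 all-ones block appears), so Σ_i C(r_i, 2) ≤ C(179, 2) = 15931. By convexity Σ_i C(r_i, 2) ≥ 173·C(z/173, 2) = z(z − 173)/(2·173), giving z² − 173z − 173·179·178 ≤ 0 and hence z ≤ (1/2)[173 + √(29929 + 4·5512126)] = (1/2)[173 + √22078433] ≈ (1/2)(173 + 4698.7693) = 2435.8847.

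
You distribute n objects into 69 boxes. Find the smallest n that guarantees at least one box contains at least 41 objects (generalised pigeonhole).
n = (41 − 1)·69 + 1 = 2761

By the generalised pigeonhole principle, to guarantee some box contains ≥ r objects we need more than (r − 1) · k objects total. Threshold: n = (r − 1) · k + 1. With r = 41 and k = 69: n = 40 · 69 + 1 = 2760 + 1 = 2761. For n = 2760 = 40 · 69, we can put exactly 40 objects in every box, avoiding 41 in any single one — so 2761 is tight.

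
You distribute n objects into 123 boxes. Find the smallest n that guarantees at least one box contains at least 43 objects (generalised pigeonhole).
n = (43 − 1)·123 + 1 = 5167

By the generalised pigeonhole principle, to guarantee some box contains ≥ r objects we need more than (r − 1) · k objects total. Threshold: n = (r − 1) · k + 1. With r = 43 and k = 123: n = 42 · 123 + 1 = 5166 + 1 = 5167. For n = 5166 = 42 · 123, we can put exactly 42 objects in every box, avoiding 43 in any single one — so 5167 is tight.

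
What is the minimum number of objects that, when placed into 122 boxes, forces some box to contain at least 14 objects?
n = (14 − 1)·122 + 1 = 1587

By the generalised pigeonhole principle, to guarantee some box contains ≥ r objects we need more than (r − 1) · k objects total. Threshold: n = (r − 1) · k + 1. With r = 14 and k = 122: n = 13 · 122 + 1 = 1586 + 1 = 1587. For n = 1586 = 13 · 122, we can put exactly 13 objects in every box, avoiding 14 in any single one — so 1587 is tight.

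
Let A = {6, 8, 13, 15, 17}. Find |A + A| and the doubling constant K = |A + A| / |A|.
K = |A + A| / |A| = 12/5

Enumerate A + A = {a + b : a, b ∈ A}. With |A| = 5, there are |A|^2 = 25 ordered sum pairs; collecting distinct values, A + A = {12, 14, 16, 19, 21, 23, 25, 26, 28, 30, 32, 34}, so |A + A| = 12. Thus K = 12/5. For comparison, the minimum possible |A + A| over all 5-element sets is 2·5 − 1 = 9 (so min K = 9/5), attained only by arithmetic progressions.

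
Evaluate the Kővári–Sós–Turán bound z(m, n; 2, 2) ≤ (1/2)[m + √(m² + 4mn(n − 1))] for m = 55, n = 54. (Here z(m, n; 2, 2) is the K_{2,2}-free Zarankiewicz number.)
z(55, 54; 2, 2) ≤ (1/2)[55 + √(55² + 4·55·54·53)] = (1/2)[55 + √632665] = 425.2012

Kővári–Sós–Turán: let r_1, ..., r_55 be the row sums and z = Σ r_i the total number of 1s. Each pair of columns can share at most one row with both entries 1 (else a 2×2 all-ones block appears), so Σ_i C(r_i, 2) ≤ C(54, 2) = 1431. By convexity Σ_i C(r_i, 2) ≥ 55·C(z/55, 2) = z(z − 55)/(2·55), giving z² − 55z − 55·54·53 ≤ 0 and hence z ≤ (1/2)[55 + √(3025 + 4·157410)] = (1/2)[55 + √632665] ≈ (1/2)(55 + 795.4024) = 425.2012.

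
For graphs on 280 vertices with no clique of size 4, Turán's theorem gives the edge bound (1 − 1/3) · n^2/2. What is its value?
Turán density bound = (2/3) · 280^2/2 = 78400/3 ≈ 26133.3333

Turán's theorem: ex(n, K_{r+1}) is achieved by the complete r-partite Turán graph T(n, r) with parts as balanced as possible, and is at most (1 − 1/r) · n^2/2. For r = 3, n = 280: the density bound is (2/3) · 78400/2 = 78400/3 ≈ 26133.3333. The integer-valued extremum is e(T(280, 3)) = 26133, which is strictly less than the density bound 78400/3 since 3 ∤ 280 (the parts of T(280, 3) cannot all be equal).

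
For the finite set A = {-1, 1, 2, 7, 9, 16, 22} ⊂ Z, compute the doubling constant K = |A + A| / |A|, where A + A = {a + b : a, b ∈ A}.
K = |A + A| / |A| = 25/7

Enumerate A + A = {a + b : a, b ∈ A}. With |A| = 7, there are |A|^2 = 49 ordered sum pairs; collecting distinct values, A + A = {-2, 0, 1, 2, 3, 4, 6, 8, 9, 10, 11, 14, 15, 16, 17, 18, 21, 23, 24, 25, 29, 31, 32, 38, 44}, so |A + A| = 25. Thus K = 25/7. For comparison, the minimum possible |A + A| over all 7-element sets is 2·7 − 1 = 13 (so min K = 13/7), attained only by arithmetic progressions.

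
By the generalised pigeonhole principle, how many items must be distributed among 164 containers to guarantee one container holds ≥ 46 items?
n = (46 − 1)·164 + 1 = 7381

By the generalised pigeonhole principle, to guarantee some box contains ≥ r objects we need more than (r − 1) · k objects total. Threshold: n = (r − 1) · k + 1. With r = 46 and k = 164: n = 45 · 164 + 1 = 7380 + 1 = 7381. For n = 7380 = 45 · 164, we can put exactly 45 objects in every box, avoiding 46 in any single one — so 7381 is tight.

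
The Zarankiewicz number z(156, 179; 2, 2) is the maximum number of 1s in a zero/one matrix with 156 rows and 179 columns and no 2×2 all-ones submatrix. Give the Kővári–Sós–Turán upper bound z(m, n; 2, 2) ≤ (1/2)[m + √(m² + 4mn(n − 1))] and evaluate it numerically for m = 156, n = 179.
z(156, 179; 2, 2) ≤ (1/2)[156 + √(156² + 4·156·179·178)] = (1/2)[156 + √19906224] = 2308.8196

Kővári–Sós–Turán: let r_1, ..., r_156 be the row sums and z = Σ r_i the total number of 1s. Each pair of columns can share at most one row with both entries 1 (else a 2×2 all-ones block appears), so Σ_i C(r_i, 2) ≤ C(179, 2) = 15931. By convexity Σ_i C(r_i, 2) ≥ 156·C(z/156, 2) = z(z − 156)/(2·156), giving z² − 156z − 156·179·178 ≤ 0 and hence z ≤ (1/2)[156 + √(24336 + 4·4970472)] = (1/2)[156 + √19906224] ≈ (1/2)(156 + 4461.6392) = 2308.8196.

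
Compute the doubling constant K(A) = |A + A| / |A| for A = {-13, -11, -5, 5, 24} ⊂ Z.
K = |A + A| / |A| = 15/5 = 3

Enumerate A + A = {a + b : a, b ∈ A}. With |A| = 5, there are |A|^2 = 25 ordered sum pairs; collecting distinct values, A + A = {-26, -24, -22, -18, -16, -10, -8, -6, 0, 10, 11, 13, 19, 29, 48}, so |A + A| = 15. Thus K = 15/5 = 3. For comparison, the minimum possible |A + A| over all 5-element sets is 2·5 − 1 = 9 (so min K = 9/5), attained only by arithmetic progressions.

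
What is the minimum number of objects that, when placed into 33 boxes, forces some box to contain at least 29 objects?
n = (29 − 1)·33 + 1 = 925

By the generalised pigeonhole principle, to guarantee some box contains ≥ r objects we need more than (r − 1) · k objects total. Threshold: n = (r − 1) · k + 1. With r = 29 and k = 33: n = 28 · 33 + 1 = 924 + 1 = 925. For n = 924 = 28 · 33, we can put exactly 28 objects in every box, avoiding 29 in any single one — so 925 is tight.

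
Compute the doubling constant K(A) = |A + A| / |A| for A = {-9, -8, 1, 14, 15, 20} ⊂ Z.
K = |A + A| / |A| = 20/6 = 10/3

Enumerate A + A = {a + b : a, b ∈ A}. With |A| = 6, there are |A|^2 = 36 ordered sum pairs; collecting distinct values, A + A = {-18, -17, -16, -8, -7, 2, 5, 6, 7, 11, 12, 15, 16, 21, 28, 29, 30, 34, 35, 40}, so |A + A| = 20. Thus K = 20/6 = 10/3. For comparison, the minimum possible |A + A| over all 6-element sets is 2·6 − 1 = 11 (so min K = 11/6), attained only by arithmetic progressions.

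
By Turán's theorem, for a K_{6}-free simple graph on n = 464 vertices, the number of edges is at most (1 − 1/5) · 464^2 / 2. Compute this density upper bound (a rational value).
Turán density bound = (4/5) · 464^2/2 = 430592/5 ≈ 86118.4

Turán's theorem: ex(n, K_{r+1}) is achieved by the complete r-partite Turán graph T(n, r) with parts as balanced as possible, and is at most (1 − 1/r) · n^2/2. For r = 5, n = 464: the density bound is (4/5) · 215296/2 = 430592/5 ≈ 86118.4. The integer-valued extremum is e(T(464, 5)) = 86118, which is strictly less than the density bound 430592/5 since 5 ∤ 464 (the parts of T(464, 5) cannot all be equal).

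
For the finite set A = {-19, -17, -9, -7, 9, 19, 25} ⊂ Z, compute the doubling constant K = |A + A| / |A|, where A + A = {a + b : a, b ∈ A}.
K = |A + A| / |A| = 24/7

Enumerate A + A = {a + b : a, b ∈ A}. With |A| = 7, there are |A|^2 = 49 ordered sum pairs; collecting distinct values, A + A = {-38, -36, -34, -28, -26, -24, -18, -16, -14, -10, -8, 0, 2, 6, 8, 10, 12, 16, 18, 28, 34, 38, 44, 50}, so |A + A| = 24. Thus K = 24/7. For comparison, the minimum possible |A + A| over all 7-element sets is 2·7 − 1 = 13 (so min K = 13/7), attained only by arithmetic progressions.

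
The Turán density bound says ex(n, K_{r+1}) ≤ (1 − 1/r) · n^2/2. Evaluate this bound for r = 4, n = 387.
Turán density bound = (3/4) · 387^2/2 = 449307/8 ≈ 56163.375

Turán's theorem: ex(n, K_{r+1}) is achieved by the complete r-partite Turán graph T(n, r) with parts as balanced as possible, and is at most (1 − 1/r) · n^2/2. For r = 4, n = 387: the density bound is (3/4) · 149769/2 = 449307/8 ≈ 56163.375. The integer-valued extremum is e(T(387, 4)) = 56163, which is strictly less than the density bound 449307/8 since 4 ∤ 387 (the parts of T(387, 4) cannot all be equal).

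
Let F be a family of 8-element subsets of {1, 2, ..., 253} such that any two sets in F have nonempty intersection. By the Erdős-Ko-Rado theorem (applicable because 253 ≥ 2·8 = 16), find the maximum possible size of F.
max |F| = C(252, 7) = 11772449137800

The Erdős-Ko-Rado theorem states: for n ≥ 2k, an intersecting family of k-subsets of an n-element set has size at most C(n − 1, k − 1), with equality for 'star' families {A ⊆ [n] : |A| = k, i ∈ A} (fix an element i). For n = 253, k = 8: C(252, 7) = 11772449137800.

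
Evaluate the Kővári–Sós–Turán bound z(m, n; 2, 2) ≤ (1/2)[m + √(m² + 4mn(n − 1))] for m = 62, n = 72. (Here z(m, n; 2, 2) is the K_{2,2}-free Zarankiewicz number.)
z(62, 72; 2, 2) ≤ (1/2)[62 + √(62² + 4·62·72·71)] = (1/2)[62 + √1271620] = 594.8306

Kővári–Sós–Turán: let r_1, ..., r_62 be the row sums and z = Σ r_i the total number of 1s. Each pair of columns can share at most one row with both entries 1 (else a 2×2 all-ones block appears), so Σ_i C(r_i, 2) ≤ C(72, 2) = 2556. By convexity Σ_i C(r_i, 2) ≥ 62·C(z/62, 2) = z(z − 62)/(2·62), giving z² − 62z − 62·72·71 ≤ 0 and hence z ≤ (1/2)[62 + √(3844 + 4·316944)] = (1/2)[62 + √1271620] ≈ (1/2)(62 + 1127.6613) = 594.8306.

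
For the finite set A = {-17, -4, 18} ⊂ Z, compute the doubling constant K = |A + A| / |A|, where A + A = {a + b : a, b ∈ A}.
K = |A + A| / |A| = 6/3 = 2

Enumerate A + A = {a + b : a, b ∈ A}. With |A| = 3, there are |A|^2 = 9 ordered sum pairs; collecting distinct values, A + A = {-34, -21, -8, 1, 14, 36}, so |A + A| = 6. Thus K = 6/3 = 2. For comparison, the minimum possible |A + A| over all 3-element sets is 2·3 − 1 = 5 (so min K = 5/3), attained only by arithmetic progressions.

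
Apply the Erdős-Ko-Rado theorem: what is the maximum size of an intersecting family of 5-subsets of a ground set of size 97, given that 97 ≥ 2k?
max |F| = C(96, 4) = 3321960

Erdős-Ko-Rado (1961): when n ≥ 2k, max |F| = C(n−1, k−1). The bound is attained by the star {A : i ∈ A} for any fixed i ∈ [n]. Here C(97−1, 5−1) = C(96, 4) = 3321960.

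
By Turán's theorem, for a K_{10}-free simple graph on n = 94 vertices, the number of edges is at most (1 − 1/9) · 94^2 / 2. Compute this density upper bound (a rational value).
Turán density bound = (8/9) · 94^2/2 = 35344/9 ≈ 3927.1111

Turán's theorem: ex(n, K_{r+1}) is achieved by the complete r-partite Turán graph T(n, r) with parts as balanced as possible, and is at most (1 − 1/r) · n^2/2. For r = 9, n = 94: the density bound is (8/9) · 8836/2 = 35344/9 ≈ 3927.1111. The integer-valued extremum is e(T(94, 9)) = 3926, which is strictly less than the density bound 35344/9 since 9 ∤ 94 (the parts of T(94, 9) cannot all be equal).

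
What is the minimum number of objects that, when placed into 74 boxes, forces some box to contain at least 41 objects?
n = (41 − 1)·74 + 1 = 2961

By the generalised pigeonhole principle, to guarantee some box contains ≥ r objects we need more than (r − 1) · k objects total. Threshold: n = (r − 1) · k + 1. With r = 41 and k = 74: n = 40 · 74 + 1 = 2960 + 1 = 2961. For n = 2960 = 40 · 74, we can put exactly 40 objects in every box, avoiding 41 in any single one — so 2961 is tight.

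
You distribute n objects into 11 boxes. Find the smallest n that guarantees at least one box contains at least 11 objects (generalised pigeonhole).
n = (11 − 1)·11 + 1 = 111

By the generalised pigeonhole principle, to guarantee some box contains ≥ r objects we need more than (r − 1) · k objects total. Threshold: n = (r − 1) · k + 1. With r = 11 and k = 11: n = 10 · 11 + 1 = 110 + 1 = 111. For n = 110 = 10 · 11, we can put exactly 10 objects in every box, avoiding 11 in any single one — so 111 is tight.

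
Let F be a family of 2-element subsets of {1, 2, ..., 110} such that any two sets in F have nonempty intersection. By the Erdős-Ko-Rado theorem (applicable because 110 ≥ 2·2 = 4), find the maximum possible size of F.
max |F| = C(109, 1) = 109

Erdős-Ko-Rado (1961): when n ≥ 2k, max |F| = C(n−1, k−1). The bound is attained by the star {A : i ∈ A} for any fixed i ∈ [n]. Here C(110−1, 2−1) = C(109, 1) = 109.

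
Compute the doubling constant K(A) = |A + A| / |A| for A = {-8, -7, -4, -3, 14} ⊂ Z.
K = |A + A| / |A| = 14/5

Enumerate A + A = {a + b : a, b ∈ A}. With |A| = 5, there are |A|^2 = 25 ordered sum pairs; collecting distinct values, A + A = {-16, -15, -14, -12, -11, -10, -8, -7, -6, 6, 7, 10, 11, 28}, so |A + A| = 14. Thus K = 14/5. For comparison, the minimum possible |A + A| over all 5-element sets is 2·5 − 1 = 9 (so min K = 9/5), attained only by arithmetic progressions.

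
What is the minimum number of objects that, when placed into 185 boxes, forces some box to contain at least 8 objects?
n = (8 − 1)·185 + 1 = 1296

By the generalised pigeonhole principle, to guarantee some box contains ≥ r objects we need more than (r − 1) · k objects total. Threshold: n = (r − 1) · k + 1. With r = 8 and k = 185: n = 7 · 185 + 1 = 1295 + 1 = 1296. For n = 1295 = 7 · 185, we can put exactly 7 objects in every box, avoiding 8 in any single one — so 1296 is tight.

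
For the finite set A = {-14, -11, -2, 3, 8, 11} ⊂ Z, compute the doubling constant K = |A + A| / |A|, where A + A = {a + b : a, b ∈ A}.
K = |A + A| / |A| = 19/6

Enumerate A + A = {a + b : a, b ∈ A}. With |A| = 6, there are |A|^2 = 36 ordered sum pairs; collecting distinct values, A + A = {-28, -25, -22, -16, -13, -11, -8, -6, -4, -3, 0, 1, 6, 9, 11, 14, 16, 19, 22}, so |A + A| = 19. Thus K = 19/6. For comparison, the minimum possible |A + A| over all 6-element sets is 2·6 − 1 = 11 (so min K = 11/6), attained only by arithmetic progressions.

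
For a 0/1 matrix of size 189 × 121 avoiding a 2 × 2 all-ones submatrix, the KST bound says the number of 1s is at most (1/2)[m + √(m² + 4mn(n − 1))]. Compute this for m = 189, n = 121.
z(189, 121; 2, 2) ≤ (1/2)[189 + √(189² + 4·189·121·120)] = (1/2)[189 + √11012841] = 1753.78

Kővári–Sós–Turán: let r_1, ..., r_189 be the row sums and z = Σ r_i the total number of 1s. Each pair of columns can share at most one row with both entries 1 (else a 2×2 all-ones block appears), so Σ_i C(r_i, 2) ≤ C(121, 2) = 7260. By convexity Σ_i C(r_i, 2) ≥ 189·C(z/189, 2) = z(z − 189)/(2·189), giving z² − 189z − 189·121·120 ≤ 0 and hence z ≤ (1/2)[189 + √(35721 + 4·2744280)] = (1/2)[189 + √11012841] ≈ (1/2)(189 + 3318.5601) = 1753.78.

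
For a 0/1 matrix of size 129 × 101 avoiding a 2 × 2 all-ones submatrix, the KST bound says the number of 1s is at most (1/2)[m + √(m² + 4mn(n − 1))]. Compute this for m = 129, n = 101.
z(129, 101; 2, 2) ≤ (1/2)[129 + √(129² + 4·129·101·100)] = (1/2)[129 + √5228241] = 1207.7674

Kővári–Sós–Turán: let r_1, ..., r_129 be the row sums and z = Σ r_i the total number of 1s. Each pair of columns can share at most one row with both entries 1 (else a 2×2 all-ones block appears), so Σ_i C(r_i, 2) ≤ C(101, 2) = 5050. By convexity Σ_i C(r_i, 2) ≥ 129·C(z/129, 2) = z(z − 129)/(2·129), giving z² − 129z − 129·101·100 ≤ 0 and hence z ≤ (1/2)[129 + √(16641 + 4·1302900)] = (1/2)[129 + √5228241] ≈ (1/2)(129 + 2286.5347) = 1207.7674.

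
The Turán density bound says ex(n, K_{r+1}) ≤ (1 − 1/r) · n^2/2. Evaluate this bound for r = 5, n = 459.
Turán density bound = (4/5) · 459^2/2 = 421362/5 ≈ 84272.4

Turán's theorem: ex(n, K_{r+1}) is achieved by the complete r-partite Turán graph T(n, r) with parts as balanced as possible, and is at most (1 − 1/r) · n^2/2. For r = 5, n = 459: the density bound is (4/5) · 210681/2 = 421362/5 ≈ 84272.4. The integer-valued extremum is e(T(459, 5)) = 84272, which is strictly less than the density bound 421362/5 since 5 ∤ 459 (the parts of T(459, 5) cannot all be equal).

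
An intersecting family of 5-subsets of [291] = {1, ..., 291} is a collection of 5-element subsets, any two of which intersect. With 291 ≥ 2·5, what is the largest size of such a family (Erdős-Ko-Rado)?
max |F| = C(290, 4) = 288641640

Erdős-Ko-Rado (1961): when n ≥ 2k, max |F| = C(n−1, k−1). The bound is attained by the star {A : i ∈ A} for any fixed i ∈ [n]. Here C(291−1, 5−1) = C(290, 4) = 288641640.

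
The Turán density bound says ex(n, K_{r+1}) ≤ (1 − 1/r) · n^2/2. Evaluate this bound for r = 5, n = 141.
Turán density bound = (4/5) · 141^2/2 = 39762/5 ≈ 7952.4

Turán's theorem: ex(n, K_{r+1}) is achieved by the complete r-partite Turán graph T(n, r) with parts as balanced as possible, and is at most (1 − 1/r) · n^2/2. For r = 5, n = 141: the density bound is (4/5) · 19881/2 = 39762/5 ≈ 7952.4. The integer-valued extremum is e(T(141, 5)) = 7952, which is strictly less than the density bound 39762/5 since 5 ∤ 141 (the parts of T(141, 5) cannot all be equal).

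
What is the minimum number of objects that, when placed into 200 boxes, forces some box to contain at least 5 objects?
n = (5 − 1)·200 + 1 = 801

By the generalised pigeonhole principle, to guarantee some box contains ≥ r objects we need more than (r − 1) · k objects total. Threshold: n = (r − 1) · k + 1. With r = 5 and k = 200: n = 4 · 200 + 1 = 800 + 1 = 801. For n = 800 = 4 · 200, we can put exactly 4 objects in every box, avoiding 5 in any single one — so 801 is tight.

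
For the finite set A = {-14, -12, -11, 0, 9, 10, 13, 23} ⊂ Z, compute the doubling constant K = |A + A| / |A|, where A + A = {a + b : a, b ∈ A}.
K = |A + A| / |A| = 32/8 = 4

Enumerate A + A = {a + b : a, b ∈ A}. With |A| = 8, there are |A|^2 = 64 ordered sum pairs; collecting distinct values, A + A = {-28, -26, -25, -24, -23, -22, -14, -12, -11, -5, -4, -3, -2, -1, 0, 1, 2, 9, 10, 11, 12, 13, 18, 19, 20, 22, 23, 26, 32, 33, 36, 46}, so |A + A| = 32. Thus K = 32/8 = 4. For comparison, the minimum possible |A + A| over all 8-element sets is 2·8 − 1 = 15 (so min K = 15/8), attained only by arithmetic progressions.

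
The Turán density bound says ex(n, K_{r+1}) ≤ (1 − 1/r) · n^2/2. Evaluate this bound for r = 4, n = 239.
Turán density bound = (3/4) · 239^2/2 = 171363/8 ≈ 21420.375

Turán's theorem: ex(n, K_{r+1}) is achieved by the complete r-partite Turán graph T(n, r) with parts as balanced as possible, and is at most (1 − 1/r) · n^2/2. For r = 4, n = 239: the density bound is (3/4) · 57121/2 = 171363/8 ≈ 21420.375. The integer-valued extremum is e(T(239, 4)) = 21420, which is strictly less than the density bound 171363/8 since 4 ∤ 239 (the parts of T(239, 4) cannot all be equal).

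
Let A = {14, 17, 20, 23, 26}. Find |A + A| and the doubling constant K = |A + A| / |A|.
K = |A + A| / |A| = 9/5

Enumerate A + A = {a + b : a, b ∈ A}. With |A| = 5, there are |A|^2 = 25 ordered sum pairs; collecting distinct values, A + A = {28, 31, 34, 37, 40, 43, 46, 49, 52}, so |A + A| = 9. Thus K = 9/5. Here |A + A| = 2|A| − 1 = 9, the minimum possible — so K = 9/5 is minimal, which holds iff A is an arithmetic progression.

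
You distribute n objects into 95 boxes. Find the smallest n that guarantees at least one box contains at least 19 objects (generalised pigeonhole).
n = (19 − 1)·95 + 1 = 1711

By the generalised pigeonhole principle, to guarantee some box contains ≥ r objects we need more than (r − 1) · k objects total. Threshold: n = (r − 1) · k + 1. With r = 19 and k = 95: n = 18 · 95 + 1 = 1710 + 1 = 1711. For n = 1710 = 18 · 95, we can put exactly 18 objects in every box, avoiding 19 in any single one — so 1711 is tight.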